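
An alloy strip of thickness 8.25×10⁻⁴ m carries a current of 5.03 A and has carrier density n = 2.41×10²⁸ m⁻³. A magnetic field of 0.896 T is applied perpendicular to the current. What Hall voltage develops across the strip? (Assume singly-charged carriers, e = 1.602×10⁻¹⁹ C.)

V_H = IB/(n e t).
V_H = (5.03)(0.896)/((2.41×10²⁸)(1.602×10⁻¹⁹)(8.25×10⁻⁴)) ≈ 1.41×10⁻⁶ V.

V_H ≈ 1.41×10⁻⁶ V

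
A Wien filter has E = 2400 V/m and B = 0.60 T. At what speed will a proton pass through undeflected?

Straight-line motion ⇒ electric and magnetic forces cancel, so E = vB.
v = E/B = 2400/0.60 = 4000 m/s.

v = 4000 m/s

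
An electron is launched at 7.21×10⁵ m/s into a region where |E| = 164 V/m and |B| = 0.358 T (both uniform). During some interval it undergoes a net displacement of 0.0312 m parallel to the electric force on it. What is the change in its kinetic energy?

The magnetic force is always ⟂ v and does no work; only the electric force changes KE.
ΔKE = F_E · d = |q|E d = (1.602×10⁻¹⁹)(164)(0.0312) ≈ 8.20×10⁻¹⁹ J.

ΔKE ≈ 8.20×10⁻¹⁹ J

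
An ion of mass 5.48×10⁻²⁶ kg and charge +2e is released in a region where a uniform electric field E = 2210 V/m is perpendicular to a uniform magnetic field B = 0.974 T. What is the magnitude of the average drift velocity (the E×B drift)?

The E×B drift speed is v_d = E/B.
v_d = 2210/0.974 = 2270 m/s.

v_d ≈ 2270 m/s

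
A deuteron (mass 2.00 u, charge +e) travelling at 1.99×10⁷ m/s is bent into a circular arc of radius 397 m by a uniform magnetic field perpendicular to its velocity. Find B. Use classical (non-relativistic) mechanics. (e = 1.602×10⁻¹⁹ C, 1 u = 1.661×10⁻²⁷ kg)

From |q|vB = mv²/r, B = mv/(|q|r).
B = (3.322×10⁻²⁷)(1.99×10⁷)/((1.602×10⁻¹⁹)(397)) ≈ 1.04×10⁻³ T.

B ≈ 1.04×10⁻³ T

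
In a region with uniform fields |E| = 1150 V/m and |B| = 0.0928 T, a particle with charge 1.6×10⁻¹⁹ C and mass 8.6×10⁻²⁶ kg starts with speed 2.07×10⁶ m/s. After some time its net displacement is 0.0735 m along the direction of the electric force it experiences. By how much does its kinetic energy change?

The magnetic force is always ⟂ v and does no work; only the electric force changes KE.
ΔKE = F_E · d = |q|E d = (1.6×10⁻¹⁹)(1150)(0.0735) ≈ 1.35×10⁻¹⁷ J.

ΔKE ≈ 1.35×10⁻¹⁷ J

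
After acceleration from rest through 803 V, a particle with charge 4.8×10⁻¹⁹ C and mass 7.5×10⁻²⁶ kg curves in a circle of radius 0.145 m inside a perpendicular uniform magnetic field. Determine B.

B ≈ 0.109 T

v = √(2|q|V/m) = √(2·4.8×10⁻¹⁹·803/7.5×10⁻²⁶) ≈ 1.014×10⁵ m/s.
B = mv/(|q|r) = (7.5×10⁻²⁶)(1.014×10⁵)/((4.8×10⁻¹⁹)(0.145)) ≈ 0.109 T.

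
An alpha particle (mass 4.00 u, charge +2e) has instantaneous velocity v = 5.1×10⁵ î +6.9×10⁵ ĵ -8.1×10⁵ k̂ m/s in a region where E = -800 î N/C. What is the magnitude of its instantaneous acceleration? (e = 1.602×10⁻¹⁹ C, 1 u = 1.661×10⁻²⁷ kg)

|a| ≈ 3.86×10¹⁰ m/s²

Only an electric field acts, so F = qE = (3.204×10⁻¹⁹ C)·(-800, 0, 0) = (-2.56×10⁻¹⁶, 0, 0) N.
|a| = |F|/m = 2.563×10⁻¹⁶/6.644×10⁻²⁷ ≈ 3.86×10¹⁰ m/s².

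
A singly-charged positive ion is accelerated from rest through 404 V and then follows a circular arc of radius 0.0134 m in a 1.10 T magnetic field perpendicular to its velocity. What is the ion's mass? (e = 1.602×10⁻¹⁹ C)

Combine |q|V = ½mv² and r = mv/(|q|B): eliminate v to get m = qB²r²/(2V).
m = (1.602×10⁻¹⁹)(1.10)²(0.0134)²/(2·404) ≈ 4.31×10⁻²⁶ kg.

m ≈ 4.31×10⁻²⁶ kg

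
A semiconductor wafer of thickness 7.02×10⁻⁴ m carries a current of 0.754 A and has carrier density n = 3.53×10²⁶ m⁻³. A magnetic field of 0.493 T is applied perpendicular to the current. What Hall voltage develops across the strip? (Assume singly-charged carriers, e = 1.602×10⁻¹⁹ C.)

V_H = IB/(n e t).
V_H = (0.754)(0.493)/((3.53×10²⁶)(1.602×10⁻¹⁹)(7.02×10⁻⁴)) ≈ 9.36×10⁻⁶ V.

V_H ≈ 9.36×10⁻⁶ V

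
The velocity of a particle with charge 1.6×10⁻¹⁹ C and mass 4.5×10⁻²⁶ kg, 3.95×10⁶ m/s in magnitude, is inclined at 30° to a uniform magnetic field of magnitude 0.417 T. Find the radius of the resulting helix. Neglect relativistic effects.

v⊥ = v sinθ = 3.95×10⁶·sin30° ≈ 1.975×10⁶ m/s.
r = m v⊥/(|q|B) = (4.5×10⁻²⁶)(1.975×10⁶)/((1.6×10⁻¹⁹)(0.417)) ≈ 1.33 m.

r ≈ 1.33 m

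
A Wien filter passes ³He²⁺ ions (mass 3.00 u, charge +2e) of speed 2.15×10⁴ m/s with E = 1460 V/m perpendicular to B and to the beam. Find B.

B = 0.0679 T

Balance of forces in the selector: qE = qvB ⇒ B = E/v.
B = 1460/2.15×10⁴ = 0.0679 T.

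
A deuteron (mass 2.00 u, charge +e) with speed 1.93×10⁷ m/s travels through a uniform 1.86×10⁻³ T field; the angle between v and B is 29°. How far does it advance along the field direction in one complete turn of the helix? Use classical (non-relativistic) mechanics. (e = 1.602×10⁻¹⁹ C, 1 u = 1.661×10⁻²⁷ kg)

v∥ = v cosθ = 1.93×10⁷·cos29° ≈ 1.688×10⁷ m/s.
T = 2πm/(|q|B) = 2π(3.322×10⁻²⁷)/((1.602×10⁻¹⁹)(1.86×10⁻³)) ≈ 7.005×10⁻⁵ s.
pitch = v∥ T = (1.688×10⁷)(7.005×10⁻⁵) ≈ 1180 m.

p ≈ 1180 m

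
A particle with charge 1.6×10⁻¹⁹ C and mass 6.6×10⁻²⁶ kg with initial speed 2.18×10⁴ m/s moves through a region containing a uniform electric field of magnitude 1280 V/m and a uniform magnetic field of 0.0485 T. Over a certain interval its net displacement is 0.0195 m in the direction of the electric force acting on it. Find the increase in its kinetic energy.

The magnetic force is always ⟂ v and does no work; only the electric force changes KE.
ΔKE = F_E · d = |q|E d = (1.6×10⁻¹⁹)(1280)(0.0195) ≈ 3.99×10⁻¹⁸ J.

ΔKE ≈ 3.99×10⁻¹⁸ J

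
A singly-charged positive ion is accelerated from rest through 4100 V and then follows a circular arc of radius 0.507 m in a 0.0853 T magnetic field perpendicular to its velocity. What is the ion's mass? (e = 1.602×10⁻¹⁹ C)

Combine |q|V = ½mv² and r = mv/(|q|B): eliminate v to get m = qB²r²/(2V).
m = (1.602×10⁻¹⁹)(0.0853)²(0.507)²/(2·4100) ≈ 3.65×10⁻²⁶ kg.

m ≈ 3.65×10⁻²⁶ kg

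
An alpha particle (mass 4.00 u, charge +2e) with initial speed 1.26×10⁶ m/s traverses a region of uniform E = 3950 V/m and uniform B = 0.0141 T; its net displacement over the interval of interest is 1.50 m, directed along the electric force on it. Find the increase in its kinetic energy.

The magnetic force is always ⟂ v and does no work; only the electric force changes KE.
ΔKE = F_E · d = |q|E d = (3.204×10⁻¹⁹)(3950)(1.50) ≈ 1.90×10⁻¹⁵ J.

ΔKE ≈ 1.90×10⁻¹⁵ J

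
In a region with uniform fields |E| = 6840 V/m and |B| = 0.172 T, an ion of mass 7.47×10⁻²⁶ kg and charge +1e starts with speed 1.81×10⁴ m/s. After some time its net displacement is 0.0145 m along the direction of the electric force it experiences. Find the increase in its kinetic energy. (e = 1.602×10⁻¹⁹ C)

The magnetic force is always ⟂ v and does no work; only the electric force changes KE.
ΔKE = F_E · d = |q|E d = (1.602×10⁻¹⁹)(6840)(0.0145) ≈ 1.59×10⁻¹⁷ J.

ΔKE ≈ 1.59×10⁻¹⁷ J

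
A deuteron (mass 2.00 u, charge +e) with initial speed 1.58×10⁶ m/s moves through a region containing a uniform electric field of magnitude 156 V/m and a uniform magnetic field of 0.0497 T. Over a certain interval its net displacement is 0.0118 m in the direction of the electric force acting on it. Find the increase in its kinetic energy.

ΔKE ≈ 2.95×10⁻¹⁹ J

The magnetic force is always ⟂ v and does no work; only the electric force changes KE.
ΔKE = F_E · d = |q|E d = (1.602×10⁻¹⁹)(156)(0.0118) ≈ 2.95×10⁻¹⁹ J.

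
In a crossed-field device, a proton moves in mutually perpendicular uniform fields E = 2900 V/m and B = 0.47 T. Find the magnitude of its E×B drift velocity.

In crossed fields the guiding centre drifts at v_d = |E×B|/B² = E/B, independent of charge and mass.
v_d = 2900/0.47 = 6200 m/s.

v_d ≈ 6200 m/s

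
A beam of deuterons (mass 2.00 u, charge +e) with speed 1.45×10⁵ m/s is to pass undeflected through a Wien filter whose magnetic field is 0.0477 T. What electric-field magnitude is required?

For straight-line motion qE = qvB, so E = vB.
E = 1.45×10⁵ × 0.0477 = 6920 V/m.

E = 6920 V/m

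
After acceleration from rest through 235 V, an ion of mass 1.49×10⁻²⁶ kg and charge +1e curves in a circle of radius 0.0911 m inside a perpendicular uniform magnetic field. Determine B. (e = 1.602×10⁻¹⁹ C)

B ≈ 0.0726 T

v = √(2|q|V/m) = √(2·1.602×10⁻¹⁹·235/1.49×10⁻²⁶) ≈ 7.109×10⁴ m/s.
B = mv/(|q|r) = (1.49×10⁻²⁶)(7.109×10⁴)/((1.602×10⁻¹⁹)(0.0911)) ≈ 0.0726 T.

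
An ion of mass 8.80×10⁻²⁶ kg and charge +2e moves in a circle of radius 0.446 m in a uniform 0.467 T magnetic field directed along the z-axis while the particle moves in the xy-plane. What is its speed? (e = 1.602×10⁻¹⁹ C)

v ≈ 7.58×10⁵ m/s

From |q|vB = mv²/r, v = |q|Br/m.
v = (3.204×10⁻¹⁹)(0.467)(0.446)/8.80×10⁻²⁶ ≈ 7.58×10⁵ m/s.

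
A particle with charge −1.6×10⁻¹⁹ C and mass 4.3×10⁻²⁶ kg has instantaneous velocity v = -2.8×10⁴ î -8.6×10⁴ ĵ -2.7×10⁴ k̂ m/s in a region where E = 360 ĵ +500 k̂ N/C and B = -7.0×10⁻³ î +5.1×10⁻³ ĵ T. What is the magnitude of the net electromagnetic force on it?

v×B = (138, 189, -745) N/C.
E + v×B = (138, 549, -245) N/C.
F = q(E + v×B) = (−1.6×10⁻¹⁹ C)·(138, 549, -245) = (-2.20×10⁻¹⁷, -8.78×10⁻¹⁷, 3.92×10⁻¹⁷) N.
|F| = 9.87×10⁻¹⁷ N.

|F| ≈ 9.87×10⁻¹⁷ N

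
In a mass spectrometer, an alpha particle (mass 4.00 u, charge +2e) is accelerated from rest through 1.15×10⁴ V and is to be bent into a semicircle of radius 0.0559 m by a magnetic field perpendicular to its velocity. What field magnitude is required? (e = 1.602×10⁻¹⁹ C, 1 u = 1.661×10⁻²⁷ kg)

B ≈ 0.391 T

v = √(2|q|V/m) = √(2·3.204×10⁻¹⁹·1.15×10⁴/6.644×10⁻²⁷) ≈ 1.053×10⁶ m/s.
B = mv/(|q|r) = (6.644×10⁻²⁷)(1.053×10⁶)/((3.204×10⁻¹⁹)(0.0559)) ≈ 0.391 T.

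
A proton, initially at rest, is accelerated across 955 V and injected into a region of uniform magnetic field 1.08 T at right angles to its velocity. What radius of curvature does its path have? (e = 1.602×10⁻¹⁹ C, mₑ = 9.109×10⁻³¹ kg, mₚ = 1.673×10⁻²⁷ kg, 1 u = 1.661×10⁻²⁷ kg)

Acceleration: |q|V = ½mv² ⇒ v = √(2|q|V/m) = √(2·1.602×10⁻¹⁹·955/1.673×10⁻²⁷) ≈ 4.277×10⁵ m/s.
In the field: r = mv/(|q|B) = (1.673×10⁻²⁷)(4.277×10⁵)/((1.602×10⁻¹⁹)(1.08)) ≈ 4.14×10⁻³ m.

r ≈ 4.14×10⁻³ m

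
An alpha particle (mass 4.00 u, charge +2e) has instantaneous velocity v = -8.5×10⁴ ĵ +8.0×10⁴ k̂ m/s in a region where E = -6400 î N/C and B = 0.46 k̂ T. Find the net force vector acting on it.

F ≈ (-1.46×10⁻¹⁴, 0, 0) N

v×B = (-3.91×10⁴, 0, 0) N/C.
E + v×B = (-4.55×10⁴, 0, 0) N/C.
F = q(E + v×B) = (3.204×10⁻¹⁹ C)·(-4.55×10⁴, 0, 0) = (-1.46×10⁻¹⁴, 0, 0) N.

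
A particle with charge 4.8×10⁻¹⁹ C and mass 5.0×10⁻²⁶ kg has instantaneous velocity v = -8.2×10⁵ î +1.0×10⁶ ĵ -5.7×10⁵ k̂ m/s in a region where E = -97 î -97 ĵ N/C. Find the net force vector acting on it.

F ≈ (-4.66×10⁻¹⁷, -4.66×10⁻¹⁷, 0) N

Only an electric field acts, so F = qE = (4.8×10⁻¹⁹ C)·(-97.0, -97.0, 0) = (-4.66×10⁻¹⁷, -4.66×10⁻¹⁷, 0) N.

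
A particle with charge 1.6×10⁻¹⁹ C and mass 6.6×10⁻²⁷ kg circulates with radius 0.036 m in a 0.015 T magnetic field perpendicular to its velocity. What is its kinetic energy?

v = |q|Br/m, then KE = ½mv² = (qBr)²/(2m).
v = (1.6×10⁻¹⁹)(0.015)(0.036)/6.6×10⁻²⁷ ≈ 1.309×10⁴ m/s.
KE = ½(6.6×10⁻²⁷)(1.309×10⁴)² ≈ 5.7×10⁻¹⁹ J = 3.5 eV.

KE ≈ 3.5 eV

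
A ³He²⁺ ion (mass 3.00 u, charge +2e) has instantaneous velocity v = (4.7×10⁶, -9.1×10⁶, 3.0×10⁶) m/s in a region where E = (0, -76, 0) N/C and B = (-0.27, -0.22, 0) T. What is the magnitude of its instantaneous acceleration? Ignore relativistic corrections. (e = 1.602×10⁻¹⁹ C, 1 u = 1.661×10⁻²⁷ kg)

v×B = (6.60×10⁵, -8.10×10⁵, -3.49×10⁶) N/C.
E + v×B = (6.60×10⁵, -8.10×10⁵, -3.49×10⁶) N/C.
F = q(E + v×B) = (3.204×10⁻¹⁹ C)·(6.60×10⁵, -8.10×10⁵, -3.49×10⁶) = (2.11×10⁻¹³, -2.60×10⁻¹³, -1.12×10⁻¹²) N.
|a| = |F|/m = 1.168×10⁻¹²/4.983×10⁻²⁷ ≈ 2.34×10¹⁴ m/s².

|a| ≈ 2.34×10¹⁴ m/s²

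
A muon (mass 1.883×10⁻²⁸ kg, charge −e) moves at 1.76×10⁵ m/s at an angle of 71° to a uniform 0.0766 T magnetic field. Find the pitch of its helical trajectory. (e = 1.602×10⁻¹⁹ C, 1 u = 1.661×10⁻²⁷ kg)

p ≈ 5.52×10⁻³ m

v∥ = v cosθ = 1.76×10⁵·cos71° ≈ 5.730×10⁴ m/s.
T = 2πm/(|q|B) = 2π(1.883×10⁻²⁸)/((1.602×10⁻¹⁹)(0.0766)) ≈ 9.641×10⁻⁸ s.
pitch = v∥ T = (5.730×10⁴)(9.641×10⁻⁸) ≈ 5.52×10⁻³ m.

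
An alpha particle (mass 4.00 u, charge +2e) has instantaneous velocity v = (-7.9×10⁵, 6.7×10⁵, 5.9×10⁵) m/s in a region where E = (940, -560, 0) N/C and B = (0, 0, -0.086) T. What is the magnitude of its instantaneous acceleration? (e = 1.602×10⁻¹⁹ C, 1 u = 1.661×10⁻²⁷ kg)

|a| ≈ 4.29×10¹² m/s²

v×B = (-5.76×10⁴, -6.79×10⁴, 0) N/C.
E + v×B = (-5.67×10⁴, -6.85×10⁴, 0) N/C.
F = q(E + v×B) = (3.204×10⁻¹⁹ C)·(-5.67×10⁴, -6.85×10⁴, 0) = (-1.82×10⁻¹⁴, -2.19×10⁻¹⁴, 0) N.
|a| = |F|/m = 2.849×10⁻¹⁴/6.644×10⁻²⁷ ≈ 4.29×10¹² m/s².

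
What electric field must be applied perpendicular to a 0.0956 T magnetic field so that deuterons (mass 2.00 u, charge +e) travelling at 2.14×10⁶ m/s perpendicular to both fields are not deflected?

For straight-line motion qE = qvB, so E = vB.
E = 2.14×10⁶ × 0.0956 = 2.05×10⁵ V/m.

E = 2.05×10⁵ V/m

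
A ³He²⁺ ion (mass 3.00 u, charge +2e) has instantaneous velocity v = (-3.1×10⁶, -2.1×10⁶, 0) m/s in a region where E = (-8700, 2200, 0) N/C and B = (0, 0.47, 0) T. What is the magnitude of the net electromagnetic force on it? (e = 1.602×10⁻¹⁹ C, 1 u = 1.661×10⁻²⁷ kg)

|F| ≈ 4.67×10⁻¹³ N

v×B = (0, 0, -1.46×10⁶) N/C.
E + v×B = (-8700, 2200, -1.46×10⁶) N/C.
F = q(E + v×B) = (3.204×10⁻¹⁹ C)·(-8700, 2200, -1.46×10⁶) = (-2.79×10⁻¹⁵, 7.05×10⁻¹⁶, -4.67×10⁻¹³) N.
|F| = 4.67×10⁻¹³ N.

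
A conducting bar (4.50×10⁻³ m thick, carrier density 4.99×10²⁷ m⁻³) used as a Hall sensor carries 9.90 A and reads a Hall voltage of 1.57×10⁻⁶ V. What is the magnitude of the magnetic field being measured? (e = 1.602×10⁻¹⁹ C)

From V_H = IB/(n e t), B = V_H n e t / I.
B = (1.57×10⁻⁶)(4.99×10²⁷)(1.602×10⁻¹⁹)(4.50×10⁻³)/9.90 ≈ 0.570 T.

B ≈ 0.570 T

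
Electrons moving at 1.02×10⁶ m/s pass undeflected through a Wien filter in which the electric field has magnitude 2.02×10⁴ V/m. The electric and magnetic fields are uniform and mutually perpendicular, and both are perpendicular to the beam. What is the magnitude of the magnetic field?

Balance of forces in the selector: qE = qvB ⇒ B = E/v.
B = 2.02×10⁴/1.02×10⁶ = 0.0198 T.

B = 0.0198 T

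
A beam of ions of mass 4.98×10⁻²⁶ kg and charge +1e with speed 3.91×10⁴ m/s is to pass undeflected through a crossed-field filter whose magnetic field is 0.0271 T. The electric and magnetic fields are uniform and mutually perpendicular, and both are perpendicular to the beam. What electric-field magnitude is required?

E = 1060 V/m

For straight-line motion qE = qvB, so E = vB.
E = 3.91×10⁴ × 0.0271 = 1060 V/m.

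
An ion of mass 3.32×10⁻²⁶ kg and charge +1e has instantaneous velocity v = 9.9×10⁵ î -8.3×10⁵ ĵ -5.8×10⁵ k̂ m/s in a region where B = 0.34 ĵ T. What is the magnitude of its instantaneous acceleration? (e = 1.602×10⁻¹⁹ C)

|a| ≈ 1.88×10¹² m/s²

v×B = (1.97×10⁵, 0, 3.37×10⁵) N/C.
F = q v×B = (1.602×10⁻¹⁹ C)·(1.97×10⁵, 0, 3.37×10⁵) = (3.16×10⁻¹⁴, 0, 5.39×10⁻¹⁴) N.
|a| = |F|/m = 6.250×10⁻¹⁴/3.32×10⁻²⁶ ≈ 1.88×10¹² m/s².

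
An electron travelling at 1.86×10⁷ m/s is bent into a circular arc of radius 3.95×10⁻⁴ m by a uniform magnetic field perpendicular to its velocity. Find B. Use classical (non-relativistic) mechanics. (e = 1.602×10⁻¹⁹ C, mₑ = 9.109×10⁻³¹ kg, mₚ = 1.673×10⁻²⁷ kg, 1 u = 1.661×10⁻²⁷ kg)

From |q|vB = mv²/r, B = mv/(|q|r).
B = (9.109×10⁻³¹)(1.86×10⁷)/((1.602×10⁻¹⁹)(3.95×10⁻⁴)) ≈ 0.268 T.

B ≈ 0.268 T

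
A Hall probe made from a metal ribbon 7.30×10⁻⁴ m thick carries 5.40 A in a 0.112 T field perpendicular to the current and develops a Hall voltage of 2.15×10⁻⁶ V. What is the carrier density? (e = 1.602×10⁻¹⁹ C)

From V_H = IB/(n e t), n = IB/(V_H e t).
n = (5.40)(0.112)/((2.15×10⁻⁶)(1.602×10⁻¹⁹)(7.30×10⁻⁴)) ≈ 2.41×10²⁷ m⁻³.

n ≈ 2.41×10²⁷ m⁻³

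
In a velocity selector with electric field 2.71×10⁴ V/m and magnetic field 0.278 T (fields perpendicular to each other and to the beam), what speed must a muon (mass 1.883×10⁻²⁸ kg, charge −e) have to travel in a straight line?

Straight-line motion ⇒ electric and magnetic forces cancel, so E = vB.
v = E/B = 2.71×10⁴/0.278 = 9.75×10⁴ m/s.

v = 9.75×10⁴ m/s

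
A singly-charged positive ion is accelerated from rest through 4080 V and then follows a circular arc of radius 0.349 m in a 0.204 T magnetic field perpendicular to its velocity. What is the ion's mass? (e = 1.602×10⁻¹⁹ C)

m ≈ 9.95×10⁻²⁶ kg

Combine |q|V = ½mv² and r = mv/(|q|B): eliminate v to get m = qB²r²/(2V).
m = (1.602×10⁻¹⁹)(0.204)²(0.349)²/(2·4080) ≈ 9.95×10⁻²⁶ kg.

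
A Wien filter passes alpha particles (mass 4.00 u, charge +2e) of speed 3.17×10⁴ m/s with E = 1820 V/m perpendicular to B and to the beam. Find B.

B = 0.0574 T

Balance of forces in the selector: qE = qvB ⇒ B = E/v.
B = 1820/3.17×10⁴ = 0.0574 T.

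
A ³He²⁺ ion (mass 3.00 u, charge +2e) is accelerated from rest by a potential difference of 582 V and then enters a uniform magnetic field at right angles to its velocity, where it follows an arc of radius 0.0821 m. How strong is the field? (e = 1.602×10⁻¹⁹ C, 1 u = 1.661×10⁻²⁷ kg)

B ≈ 0.0518 T

v = √(2|q|V/m) = √(2·3.204×10⁻¹⁹·582/4.983×10⁻²⁷) ≈ 2.736×10⁵ m/s.
B = mv/(|q|r) = (4.983×10⁻²⁷)(2.736×10⁵)/((3.204×10⁻¹⁹)(0.0821)) ≈ 0.0518 T.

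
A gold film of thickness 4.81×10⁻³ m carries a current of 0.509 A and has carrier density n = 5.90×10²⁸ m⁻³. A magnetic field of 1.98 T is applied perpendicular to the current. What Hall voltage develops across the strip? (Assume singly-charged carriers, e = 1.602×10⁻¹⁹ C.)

V_H = IB/(n e t).
V_H = (0.509)(1.98)/((5.90×10²⁸)(1.602×10⁻¹⁹)(4.81×10⁻³)) ≈ 2.22×10⁻⁸ V.

V_H ≈ 2.22×10⁻⁸ V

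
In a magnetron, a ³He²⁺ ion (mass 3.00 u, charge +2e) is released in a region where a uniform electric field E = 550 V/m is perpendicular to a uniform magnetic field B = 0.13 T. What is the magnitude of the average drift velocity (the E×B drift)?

v_d ≈ 4200 m/s

The steady drift has the magnetic force balancing the electric force, so v_d = E/B.
v_d = 550/0.13 = 4200 m/s.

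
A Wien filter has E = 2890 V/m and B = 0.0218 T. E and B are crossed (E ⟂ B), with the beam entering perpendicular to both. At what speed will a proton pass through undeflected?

v = 1.33×10⁵ m/s

For undeflected motion the electric and magnetic forces balance: qE = qvB.
v = E/B = 2890/0.0218 = 1.33×10⁵ m/s.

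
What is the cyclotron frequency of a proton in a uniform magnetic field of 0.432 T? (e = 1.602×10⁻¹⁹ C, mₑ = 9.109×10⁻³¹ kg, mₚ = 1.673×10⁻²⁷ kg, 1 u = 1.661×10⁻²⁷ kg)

f ≈ 6.58×10⁶ Hz

f = |q|B/(2πm).
f = (1.602×10⁻¹⁹)(0.432)/(2π·1.673×10⁻²⁷) ≈ 6.58×10⁶ Hz.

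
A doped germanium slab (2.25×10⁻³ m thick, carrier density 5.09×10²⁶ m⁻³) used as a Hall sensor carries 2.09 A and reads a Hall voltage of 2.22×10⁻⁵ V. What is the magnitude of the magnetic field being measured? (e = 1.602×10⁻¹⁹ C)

B ≈ 1.95 T

From V_H = IB/(n e t), B = V_H n e t / I.
B = (2.22×10⁻⁵)(5.09×10²⁶)(1.602×10⁻¹⁹)(2.25×10⁻³)/2.09 ≈ 1.95 T.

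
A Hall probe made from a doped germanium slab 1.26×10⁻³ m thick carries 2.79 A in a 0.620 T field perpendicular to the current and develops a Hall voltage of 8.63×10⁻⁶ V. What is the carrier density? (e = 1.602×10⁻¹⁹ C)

From V_H = IB/(n e t), n = IB/(V_H e t).
n = (2.79)(0.620)/((8.63×10⁻⁶)(1.602×10⁻¹⁹)(1.26×10⁻³)) ≈ 9.93×10²⁶ m⁻³.

n ≈ 9.93×10²⁶ m⁻³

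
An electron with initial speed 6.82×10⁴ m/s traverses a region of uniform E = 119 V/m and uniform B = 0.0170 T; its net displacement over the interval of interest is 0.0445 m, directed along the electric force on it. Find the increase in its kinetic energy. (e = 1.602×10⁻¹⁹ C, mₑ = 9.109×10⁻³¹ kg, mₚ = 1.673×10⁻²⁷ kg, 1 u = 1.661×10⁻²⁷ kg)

ΔKE ≈ 8.48×10⁻¹⁹ J

The magnetic force is always ⟂ v and does no work; only the electric force changes KE.
ΔKE = F_E · d = |q|E d = (1.602×10⁻¹⁹)(119)(0.0445) ≈ 8.48×10⁻¹⁹ J.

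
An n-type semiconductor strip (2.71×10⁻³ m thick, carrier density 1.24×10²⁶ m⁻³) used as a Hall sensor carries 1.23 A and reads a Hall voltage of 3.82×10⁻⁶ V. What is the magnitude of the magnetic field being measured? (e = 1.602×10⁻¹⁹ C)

B ≈ 0.167 T

From V_H = IB/(n e t), B = V_H n e t / I.
B = (3.82×10⁻⁶)(1.24×10²⁶)(1.602×10⁻¹⁹)(2.71×10⁻³)/1.23 ≈ 0.167 T.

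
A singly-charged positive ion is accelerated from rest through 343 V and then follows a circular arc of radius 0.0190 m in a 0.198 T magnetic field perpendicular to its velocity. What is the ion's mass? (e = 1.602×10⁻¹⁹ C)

Combine |q|V = ½mv² and r = mv/(|q|B): eliminate v to get m = qB²r²/(2V).
m = (1.602×10⁻¹⁹)(0.198)²(0.0190)²/(2·343) ≈ 3.31×10⁻²⁷ kg.

m ≈ 3.31×10⁻²⁷ kg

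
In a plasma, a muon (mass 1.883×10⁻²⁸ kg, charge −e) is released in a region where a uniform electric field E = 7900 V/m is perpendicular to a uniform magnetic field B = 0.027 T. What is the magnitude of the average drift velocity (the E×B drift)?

v_d ≈ 2.9×10⁵ m/s

In crossed fields the guiding centre drifts at v_d = |E×B|/B² = E/B, independent of charge and mass.
v_d = 7900/0.027 = 2.9×10⁵ m/s.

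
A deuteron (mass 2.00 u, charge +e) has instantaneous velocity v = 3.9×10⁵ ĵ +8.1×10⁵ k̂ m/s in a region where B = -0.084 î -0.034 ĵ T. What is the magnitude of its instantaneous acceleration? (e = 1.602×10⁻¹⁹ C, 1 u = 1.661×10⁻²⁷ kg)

|a| ≈ 3.88×10¹² m/s²

v×B = (2.75×10⁴, -6.80×10⁴, 3.28×10⁴) N/C.
F = q v×B = (1.602×10⁻¹⁹ C)·(2.75×10⁴, -6.80×10⁴, 3.28×10⁴) = (4.41×10⁻¹⁵, -1.09×10⁻¹⁴, 5.25×10⁻¹⁵) N.
|a| = |F|/m = 1.288×10⁻¹⁴/3.322×10⁻²⁷ ≈ 3.88×10¹² m/s².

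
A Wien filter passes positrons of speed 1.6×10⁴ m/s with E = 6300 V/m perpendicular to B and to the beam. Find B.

Balance of forces in the selector: qE = qvB ⇒ B = E/v.
B = 6300/1.6×10⁴ = 0.39 T.

B = 0.39 T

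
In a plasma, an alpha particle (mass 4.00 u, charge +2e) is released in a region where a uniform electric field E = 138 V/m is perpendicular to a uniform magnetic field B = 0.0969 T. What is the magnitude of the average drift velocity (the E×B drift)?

v_d ≈ 1420 m/s

The steady drift has the magnetic force balancing the electric force, so v_d = E/B.
v_d = 138/0.0969 = 1420 m/s.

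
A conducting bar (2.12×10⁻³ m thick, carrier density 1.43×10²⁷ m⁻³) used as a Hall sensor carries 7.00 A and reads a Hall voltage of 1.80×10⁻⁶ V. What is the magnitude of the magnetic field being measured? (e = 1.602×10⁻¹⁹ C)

B ≈ 0.125 T

From V_H = IB/(n e t), B = V_H n e t / I.
B = (1.80×10⁻⁶)(1.43×10²⁷)(1.602×10⁻¹⁹)(2.12×10⁻³)/7.00 ≈ 0.125 T.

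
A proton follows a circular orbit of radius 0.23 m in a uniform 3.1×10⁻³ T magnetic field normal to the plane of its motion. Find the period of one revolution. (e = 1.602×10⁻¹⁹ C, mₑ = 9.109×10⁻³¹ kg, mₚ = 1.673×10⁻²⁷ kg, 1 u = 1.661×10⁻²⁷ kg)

T ≈ 2.1×10⁻⁵ s

The cyclotron period depends only on m, q, B: T = 2πm/(|q|B).
T = 2π(1.673×10⁻²⁷)/((1.602×10⁻¹⁹)(3.1×10⁻³)) ≈ 2.1×10⁻⁵ s.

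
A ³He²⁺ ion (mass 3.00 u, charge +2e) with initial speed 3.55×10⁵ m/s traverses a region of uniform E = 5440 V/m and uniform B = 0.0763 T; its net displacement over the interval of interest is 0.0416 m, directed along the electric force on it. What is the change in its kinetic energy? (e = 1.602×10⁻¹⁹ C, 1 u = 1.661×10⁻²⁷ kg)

ΔKE ≈ 7.25×10⁻¹⁷ J

The magnetic force is always ⟂ v and does no work; only the electric force changes KE.
ΔKE = F_E · d = |q|E d = (3.204×10⁻¹⁹)(5440)(0.0416) ≈ 7.25×10⁻¹⁷ J.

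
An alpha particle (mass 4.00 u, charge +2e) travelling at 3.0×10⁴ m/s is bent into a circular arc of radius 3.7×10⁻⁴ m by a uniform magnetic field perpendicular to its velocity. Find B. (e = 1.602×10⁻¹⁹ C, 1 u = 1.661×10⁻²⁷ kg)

From |q|vB = mv²/r, B = mv/(|q|r).
B = (6.644×10⁻²⁷)(3.0×10⁴)/((3.204×10⁻¹⁹)(3.7×10⁻⁴)) ≈ 1.7 T.

B ≈ 1.7 T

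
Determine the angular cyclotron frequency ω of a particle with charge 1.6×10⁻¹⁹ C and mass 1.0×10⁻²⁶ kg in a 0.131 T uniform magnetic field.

ω ≈ 2.10×10⁶ rad/s

ω = |q|B/m.
ω = (1.6×10⁻¹⁹)(0.131)/1.0×10⁻²⁶ ≈ 2.10×10⁶ rad/s.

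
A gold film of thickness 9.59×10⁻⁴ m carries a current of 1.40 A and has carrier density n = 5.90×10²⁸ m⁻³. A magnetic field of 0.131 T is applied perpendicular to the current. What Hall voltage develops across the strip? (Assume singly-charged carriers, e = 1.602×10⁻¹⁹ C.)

V_H ≈ 2.02×10⁻⁸ V

V_H = IB/(n e t).
V_H = (1.40)(0.131)/((5.90×10²⁸)(1.602×10⁻¹⁹)(9.59×10⁻⁴)) ≈ 2.02×10⁻⁸ V.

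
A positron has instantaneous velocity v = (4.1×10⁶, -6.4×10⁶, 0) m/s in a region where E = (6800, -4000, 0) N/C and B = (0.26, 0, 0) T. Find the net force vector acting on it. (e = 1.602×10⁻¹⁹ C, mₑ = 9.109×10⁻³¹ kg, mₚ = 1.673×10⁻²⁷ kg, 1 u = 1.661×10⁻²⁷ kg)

v×B = (0, 0, 1.66×10⁶) N/C.
E + v×B = (6800, -4000, 1.66×10⁶) N/C.
F = q(E + v×B) = (1.602×10⁻¹⁹ C)·(6800, -4000, 1.66×10⁶) = (1.09×10⁻¹⁵, -6.41×10⁻¹⁶, 2.67×10⁻¹³) N.

F ≈ (1.09×10⁻¹⁵, -6.41×10⁻¹⁶, 2.67×10⁻¹³) N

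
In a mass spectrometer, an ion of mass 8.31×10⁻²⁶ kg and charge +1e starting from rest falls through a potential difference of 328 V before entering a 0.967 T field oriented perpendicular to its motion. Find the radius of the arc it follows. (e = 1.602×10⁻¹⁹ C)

r ≈ 0.0191 m

Acceleration: |q|V = ½mv² ⇒ v = √(2|q|V/m) = √(2·1.602×10⁻¹⁹·328/8.31×10⁻²⁶) ≈ 3.556×10⁴ m/s.
In the field: r = mv/(|q|B) = (8.31×10⁻²⁶)(3.556×10⁴)/((1.602×10⁻¹⁹)(0.967)) ≈ 0.0191 m.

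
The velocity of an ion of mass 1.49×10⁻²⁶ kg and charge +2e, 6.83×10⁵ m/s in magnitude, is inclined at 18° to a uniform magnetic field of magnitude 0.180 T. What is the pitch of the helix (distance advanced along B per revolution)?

p ≈ 1.05 m

v∥ = v cosθ = 6.83×10⁵·cos18° ≈ 6.496×10⁵ m/s.
T = 2πm/(|q|B) = 2π(1.49×10⁻²⁶)/((3.204×10⁻¹⁹)(0.180)) ≈ 1.623×10⁻⁶ s.
pitch = v∥ T = (6.496×10⁵)(1.623×10⁻⁶) ≈ 1.05 m.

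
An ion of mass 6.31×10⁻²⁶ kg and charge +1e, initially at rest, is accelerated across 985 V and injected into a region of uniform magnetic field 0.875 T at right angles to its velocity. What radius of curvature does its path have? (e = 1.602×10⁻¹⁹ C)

Acceleration: |q|V = ½mv² ⇒ v = √(2|q|V/m) = √(2·1.602×10⁻¹⁹·985/6.31×10⁻²⁶) ≈ 7.072×10⁴ m/s.
In the field: r = mv/(|q|B) = (6.31×10⁻²⁶)(7.072×10⁴)/((1.602×10⁻¹⁹)(0.875)) ≈ 0.0318 m.

r ≈ 0.0318 m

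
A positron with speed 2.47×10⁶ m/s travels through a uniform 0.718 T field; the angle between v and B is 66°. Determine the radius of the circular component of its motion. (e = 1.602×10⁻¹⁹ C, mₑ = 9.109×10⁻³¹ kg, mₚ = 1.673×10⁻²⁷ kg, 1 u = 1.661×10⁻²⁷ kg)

r ≈ 1.79×10⁻⁵ m

v⊥ = v sinθ = 2.47×10⁶·sin66° ≈ 2.256×10⁶ m/s.
r = m v⊥/(|q|B) = (9.109×10⁻³¹)(2.256×10⁶)/((1.602×10⁻¹⁹)(0.718)) ≈ 1.79×10⁻⁵ m.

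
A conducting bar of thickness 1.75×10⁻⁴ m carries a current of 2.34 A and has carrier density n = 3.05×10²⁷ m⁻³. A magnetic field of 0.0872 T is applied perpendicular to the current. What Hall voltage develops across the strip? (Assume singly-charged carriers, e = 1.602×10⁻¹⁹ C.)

V_H ≈ 2.39×10⁻⁶ V

V_H = IB/(n e t).
V_H = (2.34)(0.0872)/((3.05×10²⁷)(1.602×10⁻¹⁹)(1.75×10⁻⁴)) ≈ 2.39×10⁻⁶ V.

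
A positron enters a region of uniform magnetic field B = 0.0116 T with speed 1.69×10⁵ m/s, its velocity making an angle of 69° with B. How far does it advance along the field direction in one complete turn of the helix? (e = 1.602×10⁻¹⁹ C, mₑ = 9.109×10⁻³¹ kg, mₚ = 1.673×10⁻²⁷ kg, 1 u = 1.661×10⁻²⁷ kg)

p ≈ 1.87×10⁻⁴ m

v∥ = v cosθ = 1.69×10⁵·cos69° ≈ 6.056×10⁴ m/s.
T = 2πm/(|q|B) = 2π(9.109×10⁻³¹)/((1.602×10⁻¹⁹)(0.0116)) ≈ 3.080×10⁻⁹ s.
pitch = v∥ T = (6.056×10⁴)(3.080×10⁻⁹) ≈ 1.87×10⁻⁴ m.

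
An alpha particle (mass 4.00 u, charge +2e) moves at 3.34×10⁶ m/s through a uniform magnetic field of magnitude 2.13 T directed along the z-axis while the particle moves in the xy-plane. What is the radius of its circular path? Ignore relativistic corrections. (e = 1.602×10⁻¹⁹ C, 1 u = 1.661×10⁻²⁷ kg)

The magnetic force provides the centripetal force: |q|vB = mv²/r.
r = mv/(|q|B) = (6.644×10⁻²⁷)(3.34×10⁶)/((3.204×10⁻¹⁹)(2.13)) ≈ 0.0325 m.

r ≈ 0.0325 m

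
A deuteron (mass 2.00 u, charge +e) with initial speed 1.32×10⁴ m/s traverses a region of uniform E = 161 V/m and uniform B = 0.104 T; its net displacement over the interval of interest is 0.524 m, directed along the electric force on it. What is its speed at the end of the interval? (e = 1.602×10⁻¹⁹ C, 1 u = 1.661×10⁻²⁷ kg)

v_f ≈ 9.12×10⁴ m/s

B does no work; ΔKE = |q|E d.
½mv_f² = ½mv₀² + |q|Ed = ½(3.322×10⁻²⁷)(1.32×10⁴)² + (1.602×10⁻¹⁹)(161)(0.524) ≈ 2.894×10⁻¹⁹ J + 1.352×10⁻¹⁷ J ≈ 1.380×10⁻¹⁷ J.
v_f = √(2·1.380×10⁻¹⁷/3.322×10⁻²⁷) ≈ 9.12×10⁴ m/s.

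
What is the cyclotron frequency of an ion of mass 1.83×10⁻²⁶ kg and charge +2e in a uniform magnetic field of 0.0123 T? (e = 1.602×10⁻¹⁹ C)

f = |q|B/(2πm).
f = (3.204×10⁻¹⁹)(0.0123)/(2π·1.83×10⁻²⁶) ≈ 3.43×10⁴ Hz.

f ≈ 3.43×10⁴ Hz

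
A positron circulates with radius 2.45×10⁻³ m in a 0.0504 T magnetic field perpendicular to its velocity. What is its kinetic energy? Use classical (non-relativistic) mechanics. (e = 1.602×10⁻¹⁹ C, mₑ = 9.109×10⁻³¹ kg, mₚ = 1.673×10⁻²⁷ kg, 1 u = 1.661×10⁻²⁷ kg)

v = |q|Br/m, then KE = ½mv² = (qBr)²/(2m).
v = (1.602×10⁻¹⁹)(0.0504)(2.45×10⁻³)/9.109×10⁻³¹ ≈ 2.172×10⁷ m/s.
KE = ½(9.109×10⁻³¹)(2.172×10⁷)² ≈ 2.15×10⁻¹⁶ J = 1340 eV.

KE ≈ 1340 eV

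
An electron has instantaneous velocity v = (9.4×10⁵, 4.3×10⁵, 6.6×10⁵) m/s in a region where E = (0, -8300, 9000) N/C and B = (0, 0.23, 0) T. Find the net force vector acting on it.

F ≈ (2.43×10⁻¹⁴, 1.33×10⁻¹⁵, -3.61×10⁻¹⁴) N

v×B = (-1.52×10⁵, 0, 2.16×10⁵) N/C.
E + v×B = (-1.52×10⁵, -8300, 2.25×10⁵) N/C.
F = q(E + v×B) = (−1.602×10⁻¹⁹ C)·(-1.52×10⁵, -8300, 2.25×10⁵) = (2.43×10⁻¹⁴, 1.33×10⁻¹⁵, -3.61×10⁻¹⁴) N.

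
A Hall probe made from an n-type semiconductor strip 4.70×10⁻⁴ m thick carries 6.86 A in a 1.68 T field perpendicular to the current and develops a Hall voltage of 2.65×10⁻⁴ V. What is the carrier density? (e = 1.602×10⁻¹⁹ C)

From V_H = IB/(n e t), n = IB/(V_H e t).
n = (6.86)(1.68)/((2.65×10⁻⁴)(1.602×10⁻¹⁹)(4.70×10⁻⁴)) ≈ 5.78×10²⁶ m⁻³.

n ≈ 5.78×10²⁶ m⁻³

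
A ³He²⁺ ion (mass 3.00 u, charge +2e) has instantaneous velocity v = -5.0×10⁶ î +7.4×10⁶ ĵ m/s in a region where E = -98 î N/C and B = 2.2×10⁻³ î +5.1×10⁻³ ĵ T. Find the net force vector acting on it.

F ≈ (-3.14×10⁻¹⁷, 0, -1.34×10⁻¹⁴) N

v×B = (0, 0, -4.18×10⁴) N/C.
E + v×B = (-98.0, 0, -4.18×10⁴) N/C.
F = q(E + v×B) = (3.204×10⁻¹⁹ C)·(-98.0, 0, -4.18×10⁴) = (-3.14×10⁻¹⁷, 0, -1.34×10⁻¹⁴) N.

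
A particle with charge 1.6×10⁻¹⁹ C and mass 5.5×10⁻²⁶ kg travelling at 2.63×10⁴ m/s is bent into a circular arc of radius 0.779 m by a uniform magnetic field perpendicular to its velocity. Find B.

B ≈ 0.0116 T

From |q|vB = mv²/r, B = mv/(|q|r).
B = (5.5×10⁻²⁶)(2.63×10⁴)/((1.6×10⁻¹⁹)(0.779)) ≈ 0.0116 T.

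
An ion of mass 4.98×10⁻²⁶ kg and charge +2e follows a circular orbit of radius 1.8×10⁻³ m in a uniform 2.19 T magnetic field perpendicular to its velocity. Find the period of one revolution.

The cyclotron period depends only on m, q, B: T = 2πm/(|q|B).
T = 2π(4.98×10⁻²⁶)/((3.204×10⁻¹⁹)(2.19)) ≈ 4.46×10⁻⁷ s.

T ≈ 4.46×10⁻⁷ s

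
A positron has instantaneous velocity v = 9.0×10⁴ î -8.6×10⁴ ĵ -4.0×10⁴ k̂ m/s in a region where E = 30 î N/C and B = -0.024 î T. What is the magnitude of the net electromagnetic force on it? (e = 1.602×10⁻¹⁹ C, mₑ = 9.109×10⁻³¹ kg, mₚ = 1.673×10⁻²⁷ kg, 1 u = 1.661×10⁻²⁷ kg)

|F| ≈ 3.65×10⁻¹⁶ N

v×B = (0, 960, -2060) N/C.
E + v×B = (30.0, 960, -2060) N/C.
F = q(E + v×B) = (1.602×10⁻¹⁹ C)·(30.0, 960, -2060) = (4.81×10⁻¹⁸, 1.54×10⁻¹⁶, -3.31×10⁻¹⁶) N.
|F| = 3.65×10⁻¹⁶ N.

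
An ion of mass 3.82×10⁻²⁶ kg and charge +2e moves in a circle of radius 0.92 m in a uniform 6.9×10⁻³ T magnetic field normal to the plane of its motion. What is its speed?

v ≈ 5.3×10⁴ m/s

From |q|vB = mv²/r, v = |q|Br/m.
v = (3.204×10⁻¹⁹)(6.9×10⁻³)(0.92)/3.82×10⁻²⁶ ≈ 5.3×10⁴ m/s.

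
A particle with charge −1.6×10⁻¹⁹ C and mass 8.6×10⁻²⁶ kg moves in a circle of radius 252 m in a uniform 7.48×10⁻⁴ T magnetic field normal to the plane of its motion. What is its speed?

From |q|vB = mv²/r, v = |q|Br/m.
v = (1.6×10⁻¹⁹)(7.48×10⁻⁴)(252)/8.6×10⁻²⁶ ≈ 3.51×10⁵ m/s.

v ≈ 3.51×10⁵ m/s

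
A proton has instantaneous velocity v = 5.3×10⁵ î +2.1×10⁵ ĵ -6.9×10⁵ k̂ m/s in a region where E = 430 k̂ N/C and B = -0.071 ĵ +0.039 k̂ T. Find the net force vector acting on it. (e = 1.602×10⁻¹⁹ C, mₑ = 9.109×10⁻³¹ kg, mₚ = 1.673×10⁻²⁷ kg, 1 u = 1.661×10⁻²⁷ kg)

F ≈ (-6.54×10⁻¹⁵, -3.31×10⁻¹⁵, -5.96×10⁻¹⁵) N

v×B = (-4.08×10⁴, -2.07×10⁴, -3.76×10⁴) N/C.
E + v×B = (-4.08×10⁴, -2.07×10⁴, -3.72×10⁴) N/C.
F = q(E + v×B) = (1.602×10⁻¹⁹ C)·(-4.08×10⁴, -2.07×10⁴, -3.72×10⁴) = (-6.54×10⁻¹⁵, -3.31×10⁻¹⁵, -5.96×10⁻¹⁵) N.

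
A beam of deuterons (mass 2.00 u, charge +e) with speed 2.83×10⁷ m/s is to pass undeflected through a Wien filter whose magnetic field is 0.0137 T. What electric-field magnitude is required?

E = 3.88×10⁵ V/m

For straight-line motion qE = qvB, so E = vB.
E = 2.83×10⁷ × 0.0137 = 3.88×10⁵ V/m.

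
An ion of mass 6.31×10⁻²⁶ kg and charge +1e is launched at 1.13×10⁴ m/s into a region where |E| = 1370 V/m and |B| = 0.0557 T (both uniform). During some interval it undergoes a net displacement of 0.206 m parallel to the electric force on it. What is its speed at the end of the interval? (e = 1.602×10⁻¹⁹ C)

B does no work; ΔKE = |q|E d.
½mv_f² = ½mv₀² + |q|Ed = ½(6.31×10⁻²⁶)(1.13×10⁴)² + (1.602×10⁻¹⁹)(1370)(0.206) ≈ 4.029×10⁻¹⁸ J + 4.521×10⁻¹⁷ J ≈ 4.924×10⁻¹⁷ J.
v_f = √(2·4.924×10⁻¹⁷/6.31×10⁻²⁶) ≈ 3.95×10⁴ m/s.

v_f ≈ 3.95×10⁴ m/s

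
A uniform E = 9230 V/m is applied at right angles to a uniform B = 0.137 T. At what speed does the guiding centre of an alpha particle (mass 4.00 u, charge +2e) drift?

The E×B drift speed is v_d = E/B.
v_d = 9230/0.137 = 6.74×10⁴ m/s.

v_d ≈ 6.74×10⁴ m/s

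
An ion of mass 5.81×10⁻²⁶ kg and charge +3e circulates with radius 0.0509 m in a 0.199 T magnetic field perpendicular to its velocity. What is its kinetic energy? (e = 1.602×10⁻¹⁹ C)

KE ≈ 2.04×10⁻¹⁶ J

v = |q|Br/m, then KE = ½mv² = (qBr)²/(2m).
v = (4.806×10⁻¹⁹)(0.199)(0.0509)/5.81×10⁻²⁶ ≈ 8.379×10⁴ m/s.
KE = ½(5.81×10⁻²⁶)(8.379×10⁴)² ≈ 2.04×10⁻¹⁶ J.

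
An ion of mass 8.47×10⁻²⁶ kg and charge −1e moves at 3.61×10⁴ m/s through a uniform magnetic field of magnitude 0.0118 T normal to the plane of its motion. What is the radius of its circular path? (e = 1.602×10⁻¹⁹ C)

r ≈ 1.62 m

The magnetic force provides the centripetal force: |q|vB = mv²/r.
r = mv/(|q|B) = (8.47×10⁻²⁶)(3.61×10⁴)/((1.602×10⁻¹⁹)(0.0118)) ≈ 1.62 m.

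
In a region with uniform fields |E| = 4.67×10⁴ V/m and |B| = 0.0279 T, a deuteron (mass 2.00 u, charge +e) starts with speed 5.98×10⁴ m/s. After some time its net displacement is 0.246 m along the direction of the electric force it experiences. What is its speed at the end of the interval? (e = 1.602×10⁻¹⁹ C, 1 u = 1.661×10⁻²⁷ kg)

v_f ≈ 1.05×10⁶ m/s

B does no work; ΔKE = |q|E d.
½mv_f² = ½mv₀² + |q|Ed = ½(3.322×10⁻²⁷)(5.98×10⁴)² + (1.602×10⁻¹⁹)(4.67×10⁴)(0.246) ≈ 5.940×10⁻¹⁸ J + 1.840×10⁻¹⁵ J ≈ 1.846×10⁻¹⁵ J.
v_f = √(2·1.846×10⁻¹⁵/3.322×10⁻²⁷) ≈ 1.05×10⁶ m/s.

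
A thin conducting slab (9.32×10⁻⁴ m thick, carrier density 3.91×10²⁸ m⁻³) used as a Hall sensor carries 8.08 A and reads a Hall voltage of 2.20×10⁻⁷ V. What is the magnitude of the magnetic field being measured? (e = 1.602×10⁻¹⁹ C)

From V_H = IB/(n e t), B = V_H n e t / I.
B = (2.20×10⁻⁷)(3.91×10²⁸)(1.602×10⁻¹⁹)(9.32×10⁻⁴)/8.08 ≈ 0.159 T.

B ≈ 0.159 T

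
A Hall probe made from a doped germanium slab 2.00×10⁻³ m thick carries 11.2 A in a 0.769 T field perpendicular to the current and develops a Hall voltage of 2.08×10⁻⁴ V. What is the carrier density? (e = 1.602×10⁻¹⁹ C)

n ≈ 1.29×10²⁶ m⁻³

From V_H = IB/(n e t), n = IB/(V_H e t).
n = (11.2)(0.769)/((2.08×10⁻⁴)(1.602×10⁻¹⁹)(2.00×10⁻³)) ≈ 1.29×10²⁶ m⁻³.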